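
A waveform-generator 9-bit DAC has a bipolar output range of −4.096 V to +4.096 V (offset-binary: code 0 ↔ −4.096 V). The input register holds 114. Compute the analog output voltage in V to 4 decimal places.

LSB = 8.192 V / 2^9 = 16.000 mV.
V_out = (−4.096) + 114 × 0.016 V = -2.272 V.

-2.2720 V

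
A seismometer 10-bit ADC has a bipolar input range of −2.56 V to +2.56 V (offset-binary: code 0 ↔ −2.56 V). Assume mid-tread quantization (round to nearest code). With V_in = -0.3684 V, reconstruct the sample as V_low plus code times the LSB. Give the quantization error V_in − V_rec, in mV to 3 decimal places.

Step size: 5.12 V ÷ 2^10 = 5.000 mV.
Scaled input = 438.3200 LSBs, so code = 438.
Code 438 maps back to (−2.56) + 438×0.005 V = -0.37 V.
Difference: 0.0016 V → 1.600 mV.

1.600 mV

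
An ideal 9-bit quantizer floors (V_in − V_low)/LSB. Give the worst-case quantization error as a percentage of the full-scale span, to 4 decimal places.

Truncating → worst-case error = 1 LSB = V_FS/2^9, so 100/512 = 0.195312 % of full scale.

0.1953 %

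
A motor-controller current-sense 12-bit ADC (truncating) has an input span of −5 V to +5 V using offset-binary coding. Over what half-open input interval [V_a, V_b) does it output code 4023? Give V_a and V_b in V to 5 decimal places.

LSB = 10/2^12 = 2.441 mV.
V_a = V_low + 4023·LSB = 4.82178 V; V_b = V_low + 4024·LSB = 4.82422 V.

[4.82178 V, 4.82422 V)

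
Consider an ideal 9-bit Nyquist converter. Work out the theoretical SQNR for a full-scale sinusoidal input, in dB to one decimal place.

SNR ≈ 6.02·N + 1.76 dB = 6.02·9 + 1.76 = 55.94 dB.

55.9 dB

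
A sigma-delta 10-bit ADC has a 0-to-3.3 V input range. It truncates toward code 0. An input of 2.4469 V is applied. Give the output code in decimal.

LSB = 3.3 V / 1024 = 3.223 mV.
(2.4469 − 0) / 0.00322266 = 759.280 LSBs.
So the output code is 759.

code 759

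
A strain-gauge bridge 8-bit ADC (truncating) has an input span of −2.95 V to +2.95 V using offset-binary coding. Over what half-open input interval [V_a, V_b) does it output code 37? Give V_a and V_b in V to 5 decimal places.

LSB = 5.9/2^8 = 23.047 mV.
V_a = V_low + 37·LSB = -2.09727 V; V_b = V_low + 38·LSB = -2.07422 V.

[-2.09727 V, -2.07422 V)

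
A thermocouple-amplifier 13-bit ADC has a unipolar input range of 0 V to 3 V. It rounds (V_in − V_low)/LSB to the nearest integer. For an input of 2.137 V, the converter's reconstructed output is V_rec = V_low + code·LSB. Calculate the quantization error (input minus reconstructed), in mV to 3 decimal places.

LSB = 3/2^13 = 366.21 µV.
(2.137 − 0)/0.000366211 = 5835.4347; round gives code 5835.
Reconstructed: 2.1368408 V.
Difference: 0.00015918 V → 0.159 mV.

0.159 mV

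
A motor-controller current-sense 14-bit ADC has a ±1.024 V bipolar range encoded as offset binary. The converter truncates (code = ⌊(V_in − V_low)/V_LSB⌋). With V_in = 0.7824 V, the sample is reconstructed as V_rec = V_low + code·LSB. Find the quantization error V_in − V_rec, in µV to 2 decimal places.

25.00 µV

One LSB is 2.048 V / 16384 = 125.00 µV.
(0.7824 − (−1.024))/0.000125 = 14451.2000; ⌊·⌋ gives code 14451.
Code 14451 maps back to (−1.024) + 14451×0.000125 V = 0.782375 V.
Error = 0.7824 − 0.782375 = 2.5e-05 V = 25.00 µV.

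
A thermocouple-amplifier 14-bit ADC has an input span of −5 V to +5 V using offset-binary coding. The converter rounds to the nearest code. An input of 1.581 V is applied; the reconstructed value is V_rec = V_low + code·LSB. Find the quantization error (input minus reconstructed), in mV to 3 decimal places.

0.189 mV

LSB = 10/2^14 = 0.610 mV.
Scaled input = 10782.3104 LSBs, so code = 10782.
V_rec = (−5) + 10782·0.000610352 = 1.5808105 V.
V_in − V_rec = 0.000189453 V = 0.189 mV.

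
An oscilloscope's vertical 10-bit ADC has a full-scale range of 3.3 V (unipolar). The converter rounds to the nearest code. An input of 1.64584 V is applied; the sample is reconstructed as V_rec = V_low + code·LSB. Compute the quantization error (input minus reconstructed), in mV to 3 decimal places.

-0.937 mV

One LSB is 3.3 V / 1024 = 3.223 mV.
Scaled input = 510.7091 LSBs, so code = 511.
V_rec = 0 + 511·0.00322266 = 1.6467773 V.
V_in − V_rec = -0.000937344 V = -0.937 mV.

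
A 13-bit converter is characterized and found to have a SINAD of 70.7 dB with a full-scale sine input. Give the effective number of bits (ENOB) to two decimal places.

ENOB = (SINAD − 1.76) / 6.02 = (70.7 − 1.76)/6.02 = 11.452.

11.45 bits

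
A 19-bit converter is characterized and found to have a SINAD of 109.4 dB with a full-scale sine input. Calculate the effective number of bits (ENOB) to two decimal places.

ENOB = (SINAD − 1.76) / 6.02 = (109.4 − 1.76)/6.02 = 17.880.

17.88 bits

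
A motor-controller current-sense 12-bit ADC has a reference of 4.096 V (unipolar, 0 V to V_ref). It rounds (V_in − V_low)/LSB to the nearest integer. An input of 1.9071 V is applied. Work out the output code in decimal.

code 1907

LSB = 4.096 V / 4096 = 1.000 mV.
(1.9071 − 0) / 0.001 = 1907.100 LSBs.
Round → code 1907.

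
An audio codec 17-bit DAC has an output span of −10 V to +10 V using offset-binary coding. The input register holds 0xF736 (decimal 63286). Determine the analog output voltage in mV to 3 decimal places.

LSB = 20 V / 2^17 = 152.59 µV.
Code 0xF736 = 63286 decimal.
V_out = (−10) + 63286 × 0.000152588 V = -0.343323 V.
= -343.323 mV.

-343.323 mV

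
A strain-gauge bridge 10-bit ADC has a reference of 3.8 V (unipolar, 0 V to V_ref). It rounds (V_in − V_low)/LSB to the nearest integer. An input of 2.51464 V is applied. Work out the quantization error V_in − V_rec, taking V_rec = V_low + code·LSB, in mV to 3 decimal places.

-1.376 mV

Step size: 3.8 V ÷ 2^10 = 3.711 mV.
(2.51464 − 0)/0.00371094 = 677.6293; round gives code 678.
Reconstructed: 2.5160156 V.
Error = 2.51464 − 2.5160156 = -0.00137562 V = -1.376 mV.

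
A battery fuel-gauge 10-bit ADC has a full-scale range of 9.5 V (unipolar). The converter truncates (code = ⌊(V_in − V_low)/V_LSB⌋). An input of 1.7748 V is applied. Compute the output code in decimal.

LSB = 9.5 V / 1024 = 9.277 mV.
Input sits at 191.305 steps above V_low.
So the output code is 191.

code 191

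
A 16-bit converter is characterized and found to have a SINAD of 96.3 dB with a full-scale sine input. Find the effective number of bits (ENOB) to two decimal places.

ENOB = (SINAD − 1.76) / 6.02 = (96.3 − 1.76)/6.02 = 15.704.

15.70 bits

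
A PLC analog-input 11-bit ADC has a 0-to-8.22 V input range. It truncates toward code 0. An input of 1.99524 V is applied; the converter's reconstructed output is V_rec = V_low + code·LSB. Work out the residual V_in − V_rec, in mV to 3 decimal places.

0.445 mV

Step size: 8.22 V ÷ 2^11 = 4.014 mV.
(1.99524 − 0)/0.00401367 = 497.1109; ⌊·⌋ gives code 497.
Code 497 maps back to 0 + 497×0.00401367 V = 1.9947949 V.
Difference: 0.000445078 V → 0.445 mV.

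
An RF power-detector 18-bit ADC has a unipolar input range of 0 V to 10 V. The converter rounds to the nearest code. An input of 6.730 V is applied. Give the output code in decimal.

code 176423

Full-scale span = 10 V; LSB = 10/2^18 = 38.15 µV.
(6.730 − 0) / 3.8147e-05 = 176422.912 LSBs.
So the output code is 176423.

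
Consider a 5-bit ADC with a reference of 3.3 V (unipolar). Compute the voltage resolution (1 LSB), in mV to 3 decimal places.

Full-scale span = 3.3 V.
LSB = 3.3 / 2^5 = 3.3 / 32 = 0.103125 V = 103.125 mV.

103.125 mV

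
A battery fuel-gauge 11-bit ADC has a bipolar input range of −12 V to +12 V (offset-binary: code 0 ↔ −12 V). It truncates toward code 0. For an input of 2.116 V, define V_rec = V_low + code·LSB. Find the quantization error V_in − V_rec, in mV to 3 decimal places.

6.625 mV

LSB = 24/2^11 = 11.719 mV.
(2.116 − (−12))/0.0117188 = 1204.5653; ⌊·⌋ gives code 1204.
Code 1204 maps back to (−12) + 1204×0.0117188 V = 2.109375 V.
V_in − V_rec = 0.006625 V = 6.625 mV.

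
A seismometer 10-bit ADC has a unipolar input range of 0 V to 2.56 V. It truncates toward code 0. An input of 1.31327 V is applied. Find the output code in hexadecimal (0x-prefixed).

Full-scale span = 2.56 V; LSB = 2.56/2^10 = 2.500 mV.
Input sits at 525.308 steps above V_low.
Floor → code 525.
In hexadecimal (0x-prefixed): 0x20D.

code 0x20D (decimal 525)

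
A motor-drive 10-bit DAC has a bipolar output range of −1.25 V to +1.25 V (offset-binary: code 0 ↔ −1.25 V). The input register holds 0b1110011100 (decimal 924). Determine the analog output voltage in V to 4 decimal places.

1.0059 V

LSB = 2.5 V / 2^10 = 2.441 mV.
Code 0b1110011100 = 924 decimal.
V_out = (−1.25) + 924 × 0.00244141 V = 1.00586 V.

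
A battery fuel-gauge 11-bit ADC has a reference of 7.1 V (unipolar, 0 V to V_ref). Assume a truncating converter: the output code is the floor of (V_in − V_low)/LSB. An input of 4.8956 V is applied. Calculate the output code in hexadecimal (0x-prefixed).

With 2048 levels over 7.1 V, one step is 3.467 mV.
Input sits at 1412.139 steps above V_low.
⌊·⌋(1412.139) = 1412.
In hexadecimal (0x-prefixed): 0x584.

code 0x584 (decimal 1412)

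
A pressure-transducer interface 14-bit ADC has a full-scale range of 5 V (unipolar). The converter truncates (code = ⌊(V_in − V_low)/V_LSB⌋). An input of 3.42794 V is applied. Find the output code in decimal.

Full-scale span = 5 V; LSB = 5/2^14 = 305.18 µV.
(3.42794 − 0) / 0.000305176 = 11232.674 LSBs.
⌊·⌋(11232.674) = 11232.

code 11232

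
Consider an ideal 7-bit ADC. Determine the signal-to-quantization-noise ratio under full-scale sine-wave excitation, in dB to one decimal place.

43.9 dB

SNR ≈ 6.02·N + 1.76 dB = 6.02·7 + 1.76 = 43.90 dB.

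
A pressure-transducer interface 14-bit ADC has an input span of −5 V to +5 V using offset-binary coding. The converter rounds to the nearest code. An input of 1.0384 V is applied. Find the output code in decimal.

code 9893

With 16384 levels over 10 V, one step is 0.610 mV.
(1.0384 − (−5)) / 0.000610352 = 9893.315 LSBs.
So the output code is 9893.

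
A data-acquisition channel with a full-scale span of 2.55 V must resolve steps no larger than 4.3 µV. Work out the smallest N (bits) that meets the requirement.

Number of steps required ≥ 2.55 V / 4.3 µV = 593023.26.
Need 2^N ≥ 593023.26; 2^19 = 524288, 2^20 = 1048576.
Minimum N = 20.

20 bits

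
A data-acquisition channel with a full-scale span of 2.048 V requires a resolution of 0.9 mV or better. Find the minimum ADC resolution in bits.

Number of steps required ≥ 2.048 V / 0.9 mV = 2275.56.
Need 2^N ≥ 2275.56; 2^11 = 2048, 2^12 = 4096.
Minimum N = 12.

12 bits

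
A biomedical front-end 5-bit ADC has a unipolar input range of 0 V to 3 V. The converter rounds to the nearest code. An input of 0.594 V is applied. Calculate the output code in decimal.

code 6

Full-scale span = 3 V; LSB = 3/2^5 = 93.750 mV.
(0.594 − 0) / 0.09375 = 6.336 LSBs.
round(6.336) = 6.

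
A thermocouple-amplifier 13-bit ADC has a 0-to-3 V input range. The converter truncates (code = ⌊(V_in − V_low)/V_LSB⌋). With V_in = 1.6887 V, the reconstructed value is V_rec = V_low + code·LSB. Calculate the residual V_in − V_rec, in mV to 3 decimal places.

One LSB is 3 V / 8192 = 366.21 µV.
(1.6887 − 0)/0.000366211 = 4611.2768; ⌊·⌋ gives code 4611.
Code 4611 maps back to 0 + 4611×0.000366211 V = 1.6885986 V.
V_in − V_rec = 0.000101367 V = 0.101 mV.

0.101 mV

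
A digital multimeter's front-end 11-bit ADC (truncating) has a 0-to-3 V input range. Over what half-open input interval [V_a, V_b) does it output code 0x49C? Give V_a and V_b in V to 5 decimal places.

[1.72852 V, 1.72998 V)

LSB = 3/2^11 = 1.465 mV.
Code 0x49C = 1180 decimal.
V_a = V_low + 1180·LSB = 1.72852 V; V_b = V_low + 1181·LSB = 1.72998 V.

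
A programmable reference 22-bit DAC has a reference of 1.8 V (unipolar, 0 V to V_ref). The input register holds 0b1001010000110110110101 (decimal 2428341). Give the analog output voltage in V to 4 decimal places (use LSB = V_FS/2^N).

LSB = 1.8 V / 2^22 = 0.43 µV.
Code 0b1001010000110110110101 = 2428341 decimal.
V_out = 0 + 2428341 × 4.29153e-07 V = 1.04213 V.

1.0421 V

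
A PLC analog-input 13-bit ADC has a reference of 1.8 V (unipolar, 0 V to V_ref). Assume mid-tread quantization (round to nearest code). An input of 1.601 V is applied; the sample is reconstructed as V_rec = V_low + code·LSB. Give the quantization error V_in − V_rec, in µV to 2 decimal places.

72.27 µV

Step size: 1.8 V ÷ 2^13 = 219.73 µV.
(V_in − V_low)/LSB = (1.601 − 0)/0.000219727 = 7286.3289 → code 7286 (round).
Reconstructed: 1.6009277 V.
Error = 1.601 − 1.6009277 = 7.22656e-05 V = 72.27 µV.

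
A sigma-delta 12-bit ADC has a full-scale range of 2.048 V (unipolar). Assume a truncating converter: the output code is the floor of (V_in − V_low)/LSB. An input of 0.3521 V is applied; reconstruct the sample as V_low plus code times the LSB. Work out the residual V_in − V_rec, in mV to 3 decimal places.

Step size: 2.048 V ÷ 2^12 = 0.500 mV.
Scaled input = 704.2000 LSBs, so code = 704.
V_rec = 0 + 704·0.0005 = 0.352 V.
V_in − V_rec = 0.0001 V = 0.100 mV.

0.100 mV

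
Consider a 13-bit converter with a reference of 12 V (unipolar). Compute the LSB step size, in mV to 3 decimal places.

1.465 mV

Full-scale span = 12 V.
LSB = 12 / 2^13 = 12 / 8192 = 0.00146484 V = 1.465 mV.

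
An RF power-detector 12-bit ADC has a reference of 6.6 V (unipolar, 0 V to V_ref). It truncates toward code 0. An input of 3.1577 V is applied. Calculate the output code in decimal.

code 1959

LSB = 6.6 V / 4096 = 1.611 mV.
(3.1577 − 0) / 0.00161133 = 1959.688 LSBs.
⌊·⌋(1959.688) = 1959.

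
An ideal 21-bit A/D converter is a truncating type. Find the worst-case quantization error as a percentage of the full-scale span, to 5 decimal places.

Truncating → worst-case error = 1 LSB = V_FS/2^21, so 100/2097152 = 4.76837e-05 % of full scale.

0.00005 %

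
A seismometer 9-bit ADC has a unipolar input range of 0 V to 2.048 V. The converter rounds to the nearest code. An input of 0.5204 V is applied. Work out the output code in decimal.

code 130

LSB = 2.048 V / 512 = 4.000 mV.
(0.5204 − 0) / 0.004 = 130.100 LSBs.
Round → code 130.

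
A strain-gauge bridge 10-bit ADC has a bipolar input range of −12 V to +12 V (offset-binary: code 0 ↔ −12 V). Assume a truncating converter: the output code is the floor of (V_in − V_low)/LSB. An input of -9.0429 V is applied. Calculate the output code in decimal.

code 126

With 1024 levels over 24 V, one step is 23.438 mV.
Input sits at 126.170 steps above V_low.
So the output code is 126.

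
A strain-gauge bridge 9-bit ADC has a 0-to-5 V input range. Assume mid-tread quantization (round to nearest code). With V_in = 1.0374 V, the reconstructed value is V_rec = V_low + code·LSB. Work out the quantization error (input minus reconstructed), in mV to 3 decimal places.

LSB = 5/2^9 = 9.766 mV.
(1.0374 − 0)/0.00976562 = 106.2298; round gives code 106.
V_rec = 0 + 106·0.00976562 = 1.0351562 V.
Difference: 0.00224375 V → 2.244 mV.

2.244 mV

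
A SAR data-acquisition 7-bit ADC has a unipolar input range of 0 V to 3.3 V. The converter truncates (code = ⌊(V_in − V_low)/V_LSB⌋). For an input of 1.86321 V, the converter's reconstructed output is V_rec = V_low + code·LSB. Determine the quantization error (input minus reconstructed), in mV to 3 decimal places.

6.960 mV

LSB = 3.3/2^7 = 25.781 mV.
(1.86321 − 0)/0.0257812 = 72.2700; ⌊·⌋ gives code 72.
V_rec = 0 + 72·0.0257812 = 1.85625 V.
Error = 1.86321 − 1.85625 = 0.00696 V = 6.960 mV.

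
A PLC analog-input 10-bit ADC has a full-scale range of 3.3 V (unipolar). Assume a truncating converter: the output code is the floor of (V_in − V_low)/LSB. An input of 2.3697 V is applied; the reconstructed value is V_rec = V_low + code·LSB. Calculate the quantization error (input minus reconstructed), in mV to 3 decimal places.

One LSB is 3.3 V / 1024 = 3.223 mV.
Scaled input = 735.3251 LSBs, so code = 735.
Code 735 maps back to 0 + 735×0.00322266 V = 2.3686523 V.
Error = 2.3697 − 2.3686523 = 0.00104766 V = 1.048 mV.

1.048 mV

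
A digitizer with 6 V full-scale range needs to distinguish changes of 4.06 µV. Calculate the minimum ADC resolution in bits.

Number of steps required ≥ 6 V / 4.06 µV = 1477832.51.
Need 2^N ≥ 1477832.51; 2^20 = 1048576, 2^21 = 2097152.
Minimum N = 21.

21 bits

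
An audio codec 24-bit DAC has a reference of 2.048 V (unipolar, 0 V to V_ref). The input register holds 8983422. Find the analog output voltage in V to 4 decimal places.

1.0966 V

LSB = 2.048 V / 2^24 = 0.12 µV.
V_out = 0 + 8983422 × 1.2207e-07 V = 1.09661 V.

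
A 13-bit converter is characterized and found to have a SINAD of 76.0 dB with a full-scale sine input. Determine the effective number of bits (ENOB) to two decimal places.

12.33 bits

ENOB = (SINAD − 1.76) / 6.02 = (76.0 − 1.76)/6.02 = 12.332.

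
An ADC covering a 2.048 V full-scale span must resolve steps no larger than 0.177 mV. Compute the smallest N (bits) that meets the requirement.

14 bits

Number of steps required ≥ 2.048 V / 0.177 mV = 11570.62.
Need 2^N ≥ 11570.62; 2^13 = 8192, 2^14 = 16384.
Minimum N = 14.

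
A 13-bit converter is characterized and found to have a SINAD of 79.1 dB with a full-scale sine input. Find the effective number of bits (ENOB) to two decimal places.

12.85 bits

ENOB = (SINAD − 1.76) / 6.02 = (79.1 − 1.76)/6.02 = 12.847.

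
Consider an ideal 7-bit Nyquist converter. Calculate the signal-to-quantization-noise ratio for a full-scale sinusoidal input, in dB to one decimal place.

SNR ≈ 6.02·N + 1.76 dB = 6.02·7 + 1.76 = 43.90 dB.

43.9 dB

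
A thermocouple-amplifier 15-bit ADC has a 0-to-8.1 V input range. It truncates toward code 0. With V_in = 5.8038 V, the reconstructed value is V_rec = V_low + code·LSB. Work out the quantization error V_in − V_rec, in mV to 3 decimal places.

0.217 mV

Step size: 8.1 V ÷ 2^15 = 247.19 µV.
(5.8038 − 0)/0.000247192 = 23478.8788; ⌊·⌋ gives code 23478.
Code 23478 maps back to 0 + 23478×0.000247192 V = 5.8035828 V.
V_in − V_rec = 0.000217236 V = 0.217 mV.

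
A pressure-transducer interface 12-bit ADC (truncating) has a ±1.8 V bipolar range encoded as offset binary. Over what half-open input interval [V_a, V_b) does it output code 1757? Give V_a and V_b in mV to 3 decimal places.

LSB = 3.6/2^12 = 0.879 mV.
V_a = V_low + 1757·LSB = -0.255762 V; V_b = V_low + 1758·LSB = -0.254883 V.

[-255.762 mV, -254.883 mV)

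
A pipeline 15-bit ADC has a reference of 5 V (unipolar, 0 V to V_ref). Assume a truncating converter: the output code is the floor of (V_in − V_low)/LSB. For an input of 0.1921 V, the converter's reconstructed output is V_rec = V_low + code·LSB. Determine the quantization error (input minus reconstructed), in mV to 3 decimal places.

0.144 mV

Step size: 5 V ÷ 2^15 = 152.59 µV.
Scaled input = 1258.9466 LSBs, so code = 1258.
Code 1258 maps back to 0 + 1258×0.000152588 V = 0.19195557 V.
Error = 0.1921 − 0.19195557 = 0.000144434 V = 0.144 mV.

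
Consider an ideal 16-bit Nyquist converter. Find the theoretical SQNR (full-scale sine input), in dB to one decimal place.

98.1 dB

SNR ≈ 6.02·N + 1.76 dB = 6.02·16 + 1.76 = 98.08 dB.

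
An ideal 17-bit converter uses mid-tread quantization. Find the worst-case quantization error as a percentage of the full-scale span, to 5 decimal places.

0.00038 %

Rounding → worst-case error = ½ LSB = V_FS/2^18, so 100/262144 = 0.00038147 % of full scale.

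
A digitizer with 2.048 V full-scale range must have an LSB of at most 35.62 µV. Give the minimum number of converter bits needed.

Number of steps required ≥ 2.048 V / 35.62 µV = 57495.79.
Need 2^N ≥ 57495.79; 2^15 = 32768, 2^16 = 65536.
Minimum N = 16.

16 bits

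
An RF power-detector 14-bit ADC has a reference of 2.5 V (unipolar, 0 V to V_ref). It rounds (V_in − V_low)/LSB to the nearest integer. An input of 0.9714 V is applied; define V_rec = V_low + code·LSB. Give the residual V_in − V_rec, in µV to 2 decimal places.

Step size: 2.5 V ÷ 2^14 = 152.59 µV.
(0.9714 − 0)/0.000152588 = 6366.1670; round gives code 6366.
V_rec = 0 + 6366·0.000152588 = 0.97137451 V.
Difference: 2.54883e-05 V → 25.49 µV.

25.49 µV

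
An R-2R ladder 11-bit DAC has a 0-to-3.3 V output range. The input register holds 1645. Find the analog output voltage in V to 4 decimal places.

2.6506 V

LSB = 3.3 V / 2^11 = 1.611 mV.
V_out = 0 + 1645 × 0.00161133 V = 2.65063 V.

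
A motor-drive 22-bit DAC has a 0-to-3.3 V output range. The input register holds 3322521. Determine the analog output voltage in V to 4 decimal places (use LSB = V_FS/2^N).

2.6141 V

LSB = 3.3 V / 2^22 = 0.79 µV.
V_out = 0 + 3322521 × 7.86781e-07 V = 2.6141 V.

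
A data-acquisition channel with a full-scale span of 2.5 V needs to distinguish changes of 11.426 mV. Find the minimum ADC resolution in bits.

8 bits

Number of steps required ≥ 2.5 V / 11.426 mV = 218.80.
Need 2^N ≥ 218.80; 2^7 = 128, 2^8 = 256.
Minimum N = 8.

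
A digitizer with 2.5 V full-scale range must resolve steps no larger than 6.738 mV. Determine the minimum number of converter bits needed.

9 bits

Number of steps required ≥ 2.5 V / 6.738 mV = 371.03.
Need 2^N ≥ 371.03; 2^8 = 256, 2^9 = 512.
Minimum N = 9.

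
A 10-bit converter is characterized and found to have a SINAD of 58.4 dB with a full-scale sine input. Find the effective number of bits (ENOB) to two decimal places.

9.41 bits

ENOB = (SINAD − 1.76) / 6.02 = (58.4 − 1.76)/6.02 = 9.409.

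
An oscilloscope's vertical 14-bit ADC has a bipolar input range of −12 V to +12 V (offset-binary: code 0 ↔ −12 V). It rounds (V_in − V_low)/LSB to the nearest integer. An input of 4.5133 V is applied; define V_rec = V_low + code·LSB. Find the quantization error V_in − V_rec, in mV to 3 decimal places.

One LSB is 24 V / 16384 = 1.465 mV.
Scaled input = 11273.0795 LSBs, so code = 11273.
Code 11273 maps back to (−12) + 11273×0.00146484 V = 4.5131836 V.
V_in − V_rec = 0.000116406 V = 0.116 mV.

0.116 mV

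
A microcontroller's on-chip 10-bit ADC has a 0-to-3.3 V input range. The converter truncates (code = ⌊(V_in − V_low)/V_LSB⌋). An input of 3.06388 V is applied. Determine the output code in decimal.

code 950

With 1024 levels over 3.3 V, one step is 3.223 mV.
Input sits at 950.731 steps above V_low.
Floor → code 950.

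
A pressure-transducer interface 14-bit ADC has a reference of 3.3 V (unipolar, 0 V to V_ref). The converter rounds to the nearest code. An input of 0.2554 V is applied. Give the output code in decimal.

With 16384 levels over 3.3 V, one step is 201.42 µV.
(0.2554 − 0) / 0.000201416 = 1268.022 LSBs.
Round → code 1268.

code 1268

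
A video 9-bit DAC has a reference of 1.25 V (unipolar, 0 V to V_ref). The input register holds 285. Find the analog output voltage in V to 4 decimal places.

LSB = 1.25 V / 2^9 = 2.441 mV.
V_out = 0 + 285 × 0.00244141 V = 0.695801 V.

0.6958 V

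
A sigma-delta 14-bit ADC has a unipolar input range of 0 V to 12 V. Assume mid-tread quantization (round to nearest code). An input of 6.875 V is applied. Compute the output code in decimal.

Full-scale span = 12 V; LSB = 12/2^14 = 0.732 mV.
(V_in − V_low)/LSB = (6.875 − 0) / 0.000732422 = 9386.667.
So the output code is 9387.

code 9387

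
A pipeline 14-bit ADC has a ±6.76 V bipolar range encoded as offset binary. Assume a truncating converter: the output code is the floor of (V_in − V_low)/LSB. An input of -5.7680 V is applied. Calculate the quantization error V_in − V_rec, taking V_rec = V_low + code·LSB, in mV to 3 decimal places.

0.115 mV

One LSB is 13.52 V / 16384 = 0.825 mV.
Scaled input = 1202.1396 LSBs, so code = 1202.
V_rec = (−6.76) + 1202·0.000825195 = -5.7681152 V.
V_in − V_rec = 0.000115234 V = 0.115 mV.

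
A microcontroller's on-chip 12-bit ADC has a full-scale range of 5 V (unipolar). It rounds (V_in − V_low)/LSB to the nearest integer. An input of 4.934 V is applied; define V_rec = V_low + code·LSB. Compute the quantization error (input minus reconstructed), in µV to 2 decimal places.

LSB = 5/2^12 = 1.221 mV.
(V_in − V_low)/LSB = (4.934 − 0)/0.0012207 = 4041.9328 → code 4042 (round).
V_rec = 0 + 4042·0.0012207 = 4.934082 V.
V_in − V_rec = -8.20313e-05 V = -82.03 µV.

-82.03 µV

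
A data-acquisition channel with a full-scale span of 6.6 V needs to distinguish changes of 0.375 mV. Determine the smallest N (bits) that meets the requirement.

Number of steps required ≥ 6.6 V / 0.375 mV = 17600.00.
Need 2^N ≥ 17600.00; 2^14 = 16384, 2^15 = 32768.
Minimum N = 15.

15 bits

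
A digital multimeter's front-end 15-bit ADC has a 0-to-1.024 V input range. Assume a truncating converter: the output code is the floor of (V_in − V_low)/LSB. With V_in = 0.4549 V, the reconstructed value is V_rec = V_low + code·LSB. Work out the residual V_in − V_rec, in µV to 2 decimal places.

25.00 µV

LSB = 1.024/2^15 = 31.25 µV.
(0.4549 − 0)/3.125e-05 = 14556.8000; ⌊·⌋ gives code 14556.
V_rec = 0 + 14556·3.125e-05 = 0.454875 V.
V_in − V_rec = 2.5e-05 V = 25.00 µV.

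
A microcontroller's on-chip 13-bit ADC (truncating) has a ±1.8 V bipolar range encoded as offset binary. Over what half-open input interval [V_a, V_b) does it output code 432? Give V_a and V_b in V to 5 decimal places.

LSB = 3.6/2^13 = 439.45 µV.
V_a = V_low + 432·LSB = -1.61016 V; V_b = V_low + 433·LSB = -1.60972 V.

[-1.61016 V, -1.60972 V)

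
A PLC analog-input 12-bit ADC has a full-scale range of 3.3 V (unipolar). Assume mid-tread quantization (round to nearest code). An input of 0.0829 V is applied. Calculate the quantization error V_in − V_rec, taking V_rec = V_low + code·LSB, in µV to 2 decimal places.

-83.40 µV

Step size: 3.3 V ÷ 2^12 = 0.806 mV.
(V_in − V_low)/LSB = (0.0829 − 0)/0.000805664 = 102.8965 → code 103 (round).
V_rec = 0 + 103·0.000805664 = 0.082983398 V.
Difference: -8.33984e-05 V → -83.40 µV.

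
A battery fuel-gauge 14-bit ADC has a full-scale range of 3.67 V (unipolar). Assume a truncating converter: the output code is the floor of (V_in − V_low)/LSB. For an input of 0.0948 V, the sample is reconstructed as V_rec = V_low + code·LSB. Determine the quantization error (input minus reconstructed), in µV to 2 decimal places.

Step size: 3.67 V ÷ 2^14 = 224.00 µV.
(0.0948 − 0)/0.000223999 = 423.2161; ⌊·⌋ gives code 423.
V_rec = 0 + 423·0.000223999 = 0.094751587 V.
Difference: 4.84131e-05 V → 48.41 µV.

48.41 µV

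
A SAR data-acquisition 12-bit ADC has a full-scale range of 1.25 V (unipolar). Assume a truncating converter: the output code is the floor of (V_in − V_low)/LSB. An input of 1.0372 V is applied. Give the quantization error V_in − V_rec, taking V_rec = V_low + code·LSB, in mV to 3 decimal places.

One LSB is 1.25 V / 4096 = 305.18 µV.
(V_in − V_low)/LSB = (1.0372 − 0)/0.000305176 = 3398.6970 → code 3398 (floor).
Reconstructed: 1.0369873 V.
Error = 1.0372 − 1.0369873 = 0.000212695 V = 0.213 mV.

0.213 mV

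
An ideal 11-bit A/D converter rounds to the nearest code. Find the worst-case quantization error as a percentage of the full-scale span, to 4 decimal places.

0.0244 %

Rounding → worst-case error = ½ LSB = V_FS/2^12, so 100/4096 = 0.0244141 % of full scale.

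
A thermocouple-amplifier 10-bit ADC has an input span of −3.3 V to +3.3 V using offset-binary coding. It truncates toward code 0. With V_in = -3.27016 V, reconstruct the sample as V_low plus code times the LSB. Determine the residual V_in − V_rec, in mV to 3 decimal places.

One LSB is 6.6 V / 1024 = 6.445 mV.
(V_in − V_low)/LSB = (-3.27016 − (−3.3))/0.00644531 = 4.6297 → code 4 (floor).
Reconstructed: -3.2742188 V.
Error = -3.27016 − (−3.2742188) = 0.00405875 V = 4.059 mV.

4.059 mV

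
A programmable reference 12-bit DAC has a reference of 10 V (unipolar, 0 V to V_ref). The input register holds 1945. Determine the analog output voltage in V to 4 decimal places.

4.7485 V

LSB = 10 V / 2^12 = 2.441 mV.
V_out = 0 + 1945 × 0.00244141 V = 4.74854 V.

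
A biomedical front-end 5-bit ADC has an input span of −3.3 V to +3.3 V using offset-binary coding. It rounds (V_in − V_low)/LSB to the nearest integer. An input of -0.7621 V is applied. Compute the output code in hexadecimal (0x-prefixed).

code 0xC (decimal 12)

With 32 levels over 6.6 V, one step is 206.250 mV.
(V_in − V_low)/LSB = (-0.7621 − (−3.3)) / 0.20625 = 12.305.
Round → code 12.
In hexadecimal (0x-prefixed): 0xC.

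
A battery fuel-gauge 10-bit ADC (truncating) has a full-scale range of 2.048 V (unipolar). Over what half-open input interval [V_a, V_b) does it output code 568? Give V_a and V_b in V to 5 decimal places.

LSB = 2.048/2^10 = 2.000 mV.
V_a = V_low + 568·LSB = 1.136 V; V_b = V_low + 569·LSB = 1.138 V.

[1.13600 V, 1.13800 V)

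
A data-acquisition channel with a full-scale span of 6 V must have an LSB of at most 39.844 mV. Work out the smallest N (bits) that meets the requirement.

8 bits

Number of steps required ≥ 6 V / 39.844 mV = 150.59.
Need 2^N ≥ 150.59; 2^7 = 128, 2^8 = 256.
Minimum N = 8.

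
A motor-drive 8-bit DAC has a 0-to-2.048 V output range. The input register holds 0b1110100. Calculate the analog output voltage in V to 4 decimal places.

0.9280 V

LSB = 2.048 V / 2^8 = 8.000 mV.
Code 0b1110100 = 116 decimal.
V_out = 0 + 116 × 0.008 V = 0.928 V.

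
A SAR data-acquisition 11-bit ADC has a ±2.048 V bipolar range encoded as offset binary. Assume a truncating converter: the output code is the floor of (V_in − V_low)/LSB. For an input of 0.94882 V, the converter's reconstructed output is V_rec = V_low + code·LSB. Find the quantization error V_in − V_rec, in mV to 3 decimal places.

One LSB is 4.096 V / 2048 = 2.000 mV.
(0.94882 − (−2.048))/0.002 = 1498.4100; ⌊·⌋ gives code 1498.
Reconstructed: 0.948 V.
Difference: 0.00082 V → 0.820 mV.

0.820 mV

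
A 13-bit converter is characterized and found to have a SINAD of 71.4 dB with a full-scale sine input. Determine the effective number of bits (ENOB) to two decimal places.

11.57 bits

ENOB = (SINAD − 1.76) / 6.02 = (71.4 − 1.76)/6.02 = 11.568.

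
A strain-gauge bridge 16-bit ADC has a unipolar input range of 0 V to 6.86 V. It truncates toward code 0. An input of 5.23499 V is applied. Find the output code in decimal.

code 50011

LSB = 6.86 V / 65536 = 104.68 µV.
Input sits at 50011.706 steps above V_low.
Floor → code 50011.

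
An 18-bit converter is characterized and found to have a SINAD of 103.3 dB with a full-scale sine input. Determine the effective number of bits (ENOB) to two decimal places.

ENOB = (SINAD − 1.76) / 6.02 = (103.3 − 1.76)/6.02 = 16.867.

16.87 bits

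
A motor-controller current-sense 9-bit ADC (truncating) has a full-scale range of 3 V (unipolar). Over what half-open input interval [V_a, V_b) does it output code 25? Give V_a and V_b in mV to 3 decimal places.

LSB = 3/2^9 = 5.859 mV.
V_a = V_low + 25·LSB = 0.146484 V; V_b = V_low + 26·LSB = 0.152344 V.

[146.484 mV, 152.344 mV)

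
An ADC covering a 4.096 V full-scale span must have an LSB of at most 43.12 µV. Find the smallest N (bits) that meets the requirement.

Number of steps required ≥ 4.096 V / 43.12 µV = 94990.72.
Need 2^N ≥ 94990.72; 2^16 = 65536, 2^17 = 131072.
Minimum N = 17.

17 bits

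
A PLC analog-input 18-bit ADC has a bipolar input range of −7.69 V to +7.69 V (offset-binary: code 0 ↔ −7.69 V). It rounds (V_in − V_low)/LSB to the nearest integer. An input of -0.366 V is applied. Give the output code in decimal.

LSB = 15.38 V / 262144 = 58.67 µV.
(V_in − V_low)/LSB = (-0.366 − (−7.69)) / 5.867e-05 = 124833.723.
So the output code is 124834.

code 124834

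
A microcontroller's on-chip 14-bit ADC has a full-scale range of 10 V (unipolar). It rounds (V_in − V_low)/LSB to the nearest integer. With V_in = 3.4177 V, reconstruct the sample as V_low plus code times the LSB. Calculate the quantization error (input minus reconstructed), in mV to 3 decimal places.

-0.269 mV

Step size: 10 V ÷ 2^14 = 0.610 mV.
(3.4177 − 0)/0.000610352 = 5599.5597; round gives code 5600.
V_rec = 0 + 5600·0.000610352 = 3.4179688 V.
Error = 3.4177 − 3.4179688 = -0.00026875 V = -0.269 mV.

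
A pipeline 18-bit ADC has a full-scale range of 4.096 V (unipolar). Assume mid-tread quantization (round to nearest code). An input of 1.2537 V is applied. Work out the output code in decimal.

With 262144 levels over 4.096 V, one step is 15.62 µV.
(1.2537 − 0) / 1.5625e-05 = 80236.800 LSBs.
So the output code is 80237.

code 80237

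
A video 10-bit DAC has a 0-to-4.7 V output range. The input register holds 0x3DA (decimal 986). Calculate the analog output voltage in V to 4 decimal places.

LSB = 4.7 V / 2^10 = 4.590 mV.
Code 0x3DA = 986 decimal.
V_out = 0 + 986 × 0.00458984 V = 4.52559 V.

4.5256 V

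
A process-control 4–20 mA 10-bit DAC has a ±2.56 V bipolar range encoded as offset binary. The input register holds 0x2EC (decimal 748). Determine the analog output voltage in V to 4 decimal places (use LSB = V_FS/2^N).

1.1800 V

LSB = 5.12 V / 2^10 = 5.000 mV.
Code 0x2EC = 748 decimal.
V_out = (−2.56) + 748 × 0.005 V = 1.18 V.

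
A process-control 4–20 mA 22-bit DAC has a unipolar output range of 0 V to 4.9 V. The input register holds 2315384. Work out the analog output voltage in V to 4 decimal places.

2.7049 V

LSB = 4.9 V / 2^22 = 1.17 µV.
V_out = 0 + 2315384 × 1.16825e-06 V = 2.70495 V.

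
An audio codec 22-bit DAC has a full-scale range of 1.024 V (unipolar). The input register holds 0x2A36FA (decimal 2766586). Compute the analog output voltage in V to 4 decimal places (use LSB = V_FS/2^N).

LSB = 1.024 V / 2^22 = 0.24 µV.
Code 0x2A36FA = 2766586 decimal.
V_out = 0 + 2766586 × 2.44141e-07 V = 0.675436 V.

0.6754 V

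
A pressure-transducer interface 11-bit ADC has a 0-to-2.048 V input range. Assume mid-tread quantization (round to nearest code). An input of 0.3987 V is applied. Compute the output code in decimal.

With 2048 levels over 2.048 V, one step is 1.000 mV.
Input sits at 398.700 steps above V_low.
So the output code is 399.

code 399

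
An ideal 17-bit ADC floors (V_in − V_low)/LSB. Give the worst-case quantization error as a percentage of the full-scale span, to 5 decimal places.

0.00076 %

Truncating → worst-case error = 1 LSB = V_FS/2^17, so 100/131072 = 0.000762939 % of full scale.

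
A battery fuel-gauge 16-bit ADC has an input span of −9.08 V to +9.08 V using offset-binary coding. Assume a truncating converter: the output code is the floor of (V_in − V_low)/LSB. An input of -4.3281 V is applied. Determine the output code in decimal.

With 65536 levels over 18.16 V, one step is 277.10 µV.
Input sits at 17148.707 steps above V_low.
Floor → code 17148.

code 17148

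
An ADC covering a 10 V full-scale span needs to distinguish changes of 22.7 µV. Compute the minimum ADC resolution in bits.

Number of steps required ≥ 10 V / 22.7 µV = 440528.63.
Need 2^N ≥ 440528.63; 2^18 = 262144, 2^19 = 524288.
Minimum N = 19.

19 bits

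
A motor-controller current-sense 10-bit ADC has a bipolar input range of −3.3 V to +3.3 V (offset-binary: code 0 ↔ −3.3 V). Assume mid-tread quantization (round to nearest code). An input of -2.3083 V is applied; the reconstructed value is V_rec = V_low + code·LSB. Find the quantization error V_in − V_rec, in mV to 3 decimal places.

Step size: 6.6 V ÷ 2^10 = 6.445 mV.
(V_in − V_low)/LSB = (-2.3083 − (−3.3))/0.00644531 = 153.8638 → code 154 (round).
Code 154 maps back to (−3.3) + 154×0.00644531 V = -2.3074219 V.
V_in − V_rec = -0.000878125 V = -0.878 mV.

-0.878 mV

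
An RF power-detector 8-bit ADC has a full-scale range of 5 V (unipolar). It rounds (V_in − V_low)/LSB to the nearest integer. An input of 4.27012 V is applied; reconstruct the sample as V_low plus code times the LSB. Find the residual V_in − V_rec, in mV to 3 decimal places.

One LSB is 5 V / 256 = 19.531 mV.
(V_in − V_low)/LSB = (4.27012 − 0)/0.0195312 = 218.6301 → code 219 (round).
V_rec = 0 + 219·0.0195312 = 4.2773438 V.
Error = 4.27012 − 4.2773438 = -0.00722375 V = -7.224 mV.

-7.224 mV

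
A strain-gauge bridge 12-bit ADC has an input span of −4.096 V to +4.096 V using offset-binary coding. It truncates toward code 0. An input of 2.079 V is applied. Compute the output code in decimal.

With 4096 levels over 8.192 V, one step is 2.000 mV.
Input sits at 3087.500 steps above V_low.
⌊·⌋(3087.500) = 3087.

code 3087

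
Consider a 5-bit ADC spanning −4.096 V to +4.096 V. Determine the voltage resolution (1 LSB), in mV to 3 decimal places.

256.000 mV

Full-scale span = 8.192 V.
LSB = 8.192 / 2^5 = 8.192 / 32 = 0.256 V = 256.000 mV.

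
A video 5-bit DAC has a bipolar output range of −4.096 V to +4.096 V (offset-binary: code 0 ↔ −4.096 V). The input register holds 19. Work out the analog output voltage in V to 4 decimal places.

LSB = 8.192 V / 2^5 = 256.000 mV.
V_out = (−4.096) + 19 × 0.256 V = 0.768 V.

0.7680 V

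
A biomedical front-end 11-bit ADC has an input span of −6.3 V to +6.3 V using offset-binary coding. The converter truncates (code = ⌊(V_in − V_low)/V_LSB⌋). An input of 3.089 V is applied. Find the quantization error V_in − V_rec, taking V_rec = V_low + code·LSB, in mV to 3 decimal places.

0.523 mV

Step size: 12.6 V ÷ 2^11 = 6.152 mV.
Scaled input = 1526.0851 LSBs, so code = 1526.
V_rec = (−6.3) + 1526·0.00615234 = 3.0884766 V.
Difference: 0.000523438 V → 0.523 mV.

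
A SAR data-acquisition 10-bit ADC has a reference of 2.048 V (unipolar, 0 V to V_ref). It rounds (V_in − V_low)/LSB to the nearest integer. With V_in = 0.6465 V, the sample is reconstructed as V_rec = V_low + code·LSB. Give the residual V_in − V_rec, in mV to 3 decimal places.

0.500 mV

Step size: 2.048 V ÷ 2^10 = 2.000 mV.
Scaled input = 323.2500 LSBs, so code = 323.
V_rec = 0 + 323·0.002 = 0.646 V.
Difference: 0.0005 V → 0.500 mV.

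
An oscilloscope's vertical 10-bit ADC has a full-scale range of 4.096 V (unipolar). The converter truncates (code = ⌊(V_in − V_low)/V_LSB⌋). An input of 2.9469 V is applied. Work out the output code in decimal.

With 1024 levels over 4.096 V, one step is 4.000 mV.
Input sits at 736.725 steps above V_low.
So the output code is 736.

code 736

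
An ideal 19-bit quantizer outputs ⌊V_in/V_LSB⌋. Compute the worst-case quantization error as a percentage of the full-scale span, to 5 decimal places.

Truncating → worst-case error = 1 LSB = V_FS/2^19, so 100/524288 = 0.000190735 % of full scale.

0.00019 %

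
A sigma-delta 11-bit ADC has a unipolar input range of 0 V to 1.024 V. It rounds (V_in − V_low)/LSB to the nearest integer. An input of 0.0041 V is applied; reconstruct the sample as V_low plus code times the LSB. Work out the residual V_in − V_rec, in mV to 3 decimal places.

0.100 mV

LSB = 1.024/2^11 = 0.500 mV.
Scaled input = 8.2000 LSBs, so code = 8.
Code 8 maps back to 0 + 8×0.0005 V = 0.004 V.
V_in − V_rec = 0.0001 V = 0.100 mV.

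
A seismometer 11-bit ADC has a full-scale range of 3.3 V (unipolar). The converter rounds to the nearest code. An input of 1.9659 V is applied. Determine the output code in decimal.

code 1220

Full-scale span = 3.3 V; LSB = 3.3/2^11 = 1.611 mV.
(1.9659 − 0) / 0.00161133 = 1220.049 LSBs.
round(1220.049) = 1220.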